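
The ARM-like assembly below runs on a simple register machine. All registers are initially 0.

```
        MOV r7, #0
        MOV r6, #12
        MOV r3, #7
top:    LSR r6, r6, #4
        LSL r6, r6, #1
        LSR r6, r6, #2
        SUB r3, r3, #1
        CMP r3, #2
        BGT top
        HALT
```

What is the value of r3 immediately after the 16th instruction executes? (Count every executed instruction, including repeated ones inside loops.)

after MOV r7, #0: r7=0
after MOV r6, #12: r6=12
after MOV r3, #7: r3=7
after LSR r6, r6, #4: r6=12>>4=0
after LSL r6, r6, #1: r6=0<<1=0
after LSR r6, r6, #2: r6=0>>2=0
after SUB r3, r3, #1: r3=7-1=6
CMP r3, #2  (cmp 6,2)
BGT top: taken
after LSR r6, r6, #4: r6=0>>4=0
after LSL r6, r6, #1: r6=0<<1=0
after LSR r6, r6, #2: r6=0>>2=0
after SUB r3, r3, #1: r3=6-1=5
CMP r3, #2  (cmp 5,2)
BGT top: taken
after LSR r6, r6, #4: r6=0>>4=0
After step 16: r3 = 5.

5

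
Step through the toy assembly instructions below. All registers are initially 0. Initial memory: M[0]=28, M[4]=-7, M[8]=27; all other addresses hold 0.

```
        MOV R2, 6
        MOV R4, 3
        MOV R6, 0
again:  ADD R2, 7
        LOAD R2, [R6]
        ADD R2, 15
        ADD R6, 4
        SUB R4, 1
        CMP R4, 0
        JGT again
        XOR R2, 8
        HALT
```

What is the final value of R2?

MOV R2, 6 → R2=6
MOV R4, 3 → R4=3
MOV R6, 0 → R6=0
ADD R2, 7 → R2=6+7=13
LOAD R2, [R6] → R2=M[0]=28
ADD R2, 15 → R2=28+15=43
ADD R6, 4 → R6=0+4=4
SUB R4, 1 → R4=3-1=2
CMP R4, 0  (cmp 2,0)
JGT again: taken
ADD R2, 7 → R2=43+7=50
LOAD R2, [R6] → R2=M[4]=-7
ADD R2, 15 → R2=(-7)+15=8
ADD R6, 4 → R6=4+4=8
SUB R4, 1 → R4=2-1=1
CMP R4, 0  (cmp 1,0)
JGT again: taken
ADD R2, 7 → R2=8+7=15
LOAD R2, [R6] → R2=M[8]=27
ADD R2, 15 → R2=27+15=42
ADD R6, 4 → R6=8+4=12
SUB R4, 1 → R4=1-1=0
CMP R4, 0  (cmp 0,0)
JGT again: not taken
XOR R2, 8 → R2=42^8=34
halt.

34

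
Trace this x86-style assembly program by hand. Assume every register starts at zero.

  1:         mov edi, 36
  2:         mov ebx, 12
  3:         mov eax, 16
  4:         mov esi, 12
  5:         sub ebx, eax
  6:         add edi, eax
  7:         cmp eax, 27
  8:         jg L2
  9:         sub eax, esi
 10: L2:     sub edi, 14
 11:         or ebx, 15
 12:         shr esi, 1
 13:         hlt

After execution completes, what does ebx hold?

mov edi, 36 → edi=36
mov ebx, 12 → ebx=12
mov eax, 16 → eax=16
mov esi, 12 → esi=12
sub ebx, eax → ebx=12-16=-4
add edi, eax → edi=36+16=52
cmp eax, 27  (cmp 16,27)
jg L2: not taken
sub eax, esi → eax=16-12=4
sub edi, 14 → edi=52-14=38
or ebx, 15 → ebx=(-4)|15=-1
shr esi, 1 → esi=12>>1=6
halt.

-1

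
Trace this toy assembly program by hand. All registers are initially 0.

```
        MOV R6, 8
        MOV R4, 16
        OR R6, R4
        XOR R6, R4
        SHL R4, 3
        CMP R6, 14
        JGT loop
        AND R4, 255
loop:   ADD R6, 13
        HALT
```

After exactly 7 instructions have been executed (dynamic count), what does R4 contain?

128

after MOV R6, 8: R6=8
after MOV R4, 16: R4=16
after OR R6, R4: R6=8|16=24
after XOR R6, R4: R6=24^16=8
after SHL R4, 3: R4=16<<3=128
CMP R6, 14  (cmp 8,14)
JGT loop: not taken
After step 7: R4 = 128.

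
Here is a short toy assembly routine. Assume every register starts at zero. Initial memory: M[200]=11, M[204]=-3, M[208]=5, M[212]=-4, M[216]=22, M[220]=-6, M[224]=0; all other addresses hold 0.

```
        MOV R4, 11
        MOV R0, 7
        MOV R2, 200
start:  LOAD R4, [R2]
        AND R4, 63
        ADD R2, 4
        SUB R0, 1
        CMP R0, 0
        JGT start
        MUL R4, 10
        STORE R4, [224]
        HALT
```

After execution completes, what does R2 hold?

MOV R4, 11 → R4=11
MOV R0, 7 → R0=7
MOV R2, 200 → R2=200
LOAD R4, [R2] → R4=M[200]=11
AND R4, 63 → R4=11&63=11
ADD R2, 4 → R2=200+4=204
SUB R0, 1 → R0=7-1=6
CMP R0, 0  (cmp 6,0)
JGT start: taken
LOAD R4, [R2] → R4=M[204]=-3
AND R4, 63 → R4=(-3)&63=61
ADD R2, 4 → R2=204+4=208
SUB R0, 1 → R0=6-1=5
CMP R0, 0  (cmp 5,0)
JGT start: taken
LOAD R4, [R2] → R4=M[208]=5
AND R4, 63 → R4=5&63=5
ADD R2, 4 → R2=208+4=212
SUB R0, 1 → R0=5-1=4
CMP R0, 0  (cmp 4,0)
JGT start: taken
LOAD R4, [R2] → R4=M[212]=-4
AND R4, 63 → R4=(-4)&63=60
ADD R2, 4 → R2=212+4=216
SUB R0, 1 → R0=4-1=3
CMP R0, 0  (cmp 3,0)
JGT start: taken
LOAD R4, [R2] → R4=M[216]=22
AND R4, 63 → R4=22&63=22
ADD R2, 4 → R2=216+4=220
SUB R0, 1 → R0=3-1=2
CMP R0, 0  (cmp 2,0)
JGT start: taken
LOAD R4, [R2] → R4=M[220]=-6
AND R4, 63 → R4=(-6)&63=58
ADD R2, 4 → R2=220+4=224
SUB R0, 1 → R0=2-1=1
CMP R0, 0  (cmp 1,0)
JGT start: taken
LOAD R4, [R2] → R4=M[224]=0
AND R4, 63 → R4=0&63=0
ADD R2, 4 → R2=224+4=228
SUB R0, 1 → R0=1-1=0
CMP R0, 0  (cmp 0,0)
JGT start: not taken
MUL R4, 10 → R4=0*10=0
STORE R4, [224] → M[224]=0
halt.

228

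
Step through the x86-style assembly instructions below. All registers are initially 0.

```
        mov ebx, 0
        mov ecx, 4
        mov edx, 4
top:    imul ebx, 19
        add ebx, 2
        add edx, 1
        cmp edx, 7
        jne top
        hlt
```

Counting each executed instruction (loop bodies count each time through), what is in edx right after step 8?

5

ebx=0
ecx=4
edx=4
ebx=0*19=0
ebx=0+2=2
edx=4+1=5
cmp edx, 7  (cmp 5,7)
jne top: taken
After step 8: edx = 5.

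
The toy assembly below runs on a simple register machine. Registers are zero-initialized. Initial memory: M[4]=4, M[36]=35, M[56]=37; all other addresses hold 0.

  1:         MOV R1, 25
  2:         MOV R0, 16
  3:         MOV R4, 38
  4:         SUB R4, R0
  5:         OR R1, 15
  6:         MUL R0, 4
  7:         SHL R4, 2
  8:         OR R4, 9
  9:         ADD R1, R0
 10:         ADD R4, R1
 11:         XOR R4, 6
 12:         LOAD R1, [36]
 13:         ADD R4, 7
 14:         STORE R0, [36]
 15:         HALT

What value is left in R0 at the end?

64

R1=25
R0=16
R4=38
R4=38-16=22
R1=25|15=31
R0=16*4=64
R4=22<<2=88
R4=88|9=89
R1=31+64=95
R4=89+95=184
R4=184^6=190
R1=M[36]=35
R4=190+7=197
STORE R0, [36] → M[36]=64
halt.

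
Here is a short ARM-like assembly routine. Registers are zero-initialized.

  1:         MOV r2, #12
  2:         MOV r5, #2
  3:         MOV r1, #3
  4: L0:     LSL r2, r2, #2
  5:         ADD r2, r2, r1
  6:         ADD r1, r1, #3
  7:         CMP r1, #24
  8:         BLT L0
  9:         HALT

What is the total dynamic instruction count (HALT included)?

39

after MOV r2, #12: r2=12
after MOV r5, #2: r5=2
after MOV r1, #3: r1=3
after LSL r2, r2, #2: r2=12<<2=48
after ADD r2, r2, r1: r2=48+3=51
after ADD r1, r1, #3: r1=3+3=6
CMP r1, #24  (cmp 6,24)
BLT L0: taken
after LSL r2, r2, #2: r2=51<<2=204
after ADD r2, r2, r1: r2=204+6=210
after ADD r1, r1, #3: r1=6+3=9
CMP r1, #24  (cmp 9,24)
BLT L0: taken
after LSL r2, r2, #2: r2=210<<2=840
after ADD r2, r2, r1: r2=840+9=849
after ADD r1, r1, #3: r1=9+3=12
CMP r1, #24  (cmp 12,24)
BLT L0: taken
after LSL r2, r2, #2: r2=849<<2=3396
after ADD r2, r2, r1: r2=3396+12=3408
after ADD r1, r1, #3: r1=12+3=15
CMP r1, #24  (cmp 15,24)
BLT L0: taken
after LSL r2, r2, #2: r2=3408<<2=13632
after ADD r2, r2, r1: r2=13632+15=13647
after ADD r1, r1, #3: r1=15+3=18
CMP r1, #24  (cmp 18,24)
BLT L0: taken
after LSL r2, r2, #2: r2=13647<<2=54588
after ADD r2, r2, r1: r2=54588+18=54606
after ADD r1, r1, #3: r1=18+3=21
CMP r1, #24  (cmp 21,24)
BLT L0: taken
after LSL r2, r2, #2: r2=54606<<2=218424
after ADD r2, r2, r1: r2=218424+21=218445
after ADD r1, r1, #3: r1=21+3=24
CMP r1, #24  (cmp 24,24)
BLT L0: not taken
halt.
Total executed instructions: 39.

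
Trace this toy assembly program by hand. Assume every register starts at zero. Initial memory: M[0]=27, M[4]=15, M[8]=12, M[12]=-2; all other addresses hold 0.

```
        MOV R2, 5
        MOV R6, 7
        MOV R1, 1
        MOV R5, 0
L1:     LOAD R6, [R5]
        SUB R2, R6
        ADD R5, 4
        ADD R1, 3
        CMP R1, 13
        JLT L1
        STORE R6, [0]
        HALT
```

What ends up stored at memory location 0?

MOV R2, 5 → R2=5
MOV R6, 7 → R6=7
MOV R1, 1 → R1=1
MOV R5, 0 → R5=0
LOAD R6, [R5] → R6=M[0]=27
SUB R2, R6 → R2=5-27=-22
ADD R5, 4 → R5=0+4=4
ADD R1, 3 → R1=1+3=4
CMP R1, 13  (cmp 4,13)
JLT L1: taken
LOAD R6, [R5] → R6=M[4]=15
SUB R2, R6 → R2=(-22)-15=-37
ADD R5, 4 → R5=4+4=8
ADD R1, 3 → R1=4+3=7
CMP R1, 13  (cmp 7,13)
JLT L1: taken
LOAD R6, [R5] → R6=M[8]=12
SUB R2, R6 → R2=(-37)-12=-49
ADD R5, 4 → R5=8+4=12
ADD R1, 3 → R1=7+3=10
CMP R1, 13  (cmp 10,13)
JLT L1: taken
LOAD R6, [R5] → R6=M[12]=-2
SUB R2, R6 → R2=(-49)-(-2)=-47
ADD R5, 4 → R5=12+4=16
ADD R1, 3 → R1=10+3=13
CMP R1, 13  (cmp 13,13)
JLT L1: not taken
STORE R6, [0] → M[0]=-2
halt.

-2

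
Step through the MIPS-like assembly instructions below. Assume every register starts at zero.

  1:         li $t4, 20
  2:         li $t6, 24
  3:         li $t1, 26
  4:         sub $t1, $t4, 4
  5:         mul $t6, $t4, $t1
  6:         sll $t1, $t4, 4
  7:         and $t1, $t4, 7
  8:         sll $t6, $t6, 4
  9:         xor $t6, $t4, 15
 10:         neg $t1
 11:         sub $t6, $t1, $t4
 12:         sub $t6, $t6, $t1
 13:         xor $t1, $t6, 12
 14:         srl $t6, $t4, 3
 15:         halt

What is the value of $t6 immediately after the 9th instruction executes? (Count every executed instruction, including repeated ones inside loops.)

27

$t4=20
$t6=24
$t1=26
$t1=20-4=16
$t6=20*16=320
$t1=20<<4=320
$t1=20&7=4
$t6=320<<4=5120
$t6=20^15=27
After step 9: $t6 = 27.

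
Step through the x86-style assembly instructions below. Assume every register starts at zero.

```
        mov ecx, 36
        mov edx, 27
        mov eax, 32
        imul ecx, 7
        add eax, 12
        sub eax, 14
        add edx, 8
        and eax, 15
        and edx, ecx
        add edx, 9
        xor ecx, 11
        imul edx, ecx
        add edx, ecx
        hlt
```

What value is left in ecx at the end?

247

mov ecx, 36 → ecx=36
mov edx, 27 → edx=27
mov eax, 32 → eax=32
imul ecx, 7 → ecx=36*7=252
add eax, 12 → eax=32+12=44
sub eax, 14 → eax=44-14=30
add edx, 8 → edx=27+8=35
and eax, 15 → eax=30&15=14
and edx, ecx → edx=35&252=32
add edx, 9 → edx=32+9=41
xor ecx, 11 → ecx=252^11=247
imul edx, ecx → edx=41*247=10127
add edx, ecx → edx=10127+247=10374
halt.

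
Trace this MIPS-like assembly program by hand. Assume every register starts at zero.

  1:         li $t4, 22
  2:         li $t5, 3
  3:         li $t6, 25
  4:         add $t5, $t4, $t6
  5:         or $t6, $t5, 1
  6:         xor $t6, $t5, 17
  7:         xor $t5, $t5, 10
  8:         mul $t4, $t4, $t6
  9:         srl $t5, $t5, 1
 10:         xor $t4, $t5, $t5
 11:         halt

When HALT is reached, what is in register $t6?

62

li $t4, 22 → $t4=22
li $t5, 3 → $t5=3
li $t6, 25 → $t6=25
add $t5, $t4, $t6 → $t5=22+25=47
or $t6, $t5, 1 → $t6=47|1=47
xor $t6, $t5, 17 → $t6=47^17=62
xor $t5, $t5, 10 → $t5=47^10=37
mul $t4, $t4, $t6 → $t4=22*62=1364
srl $t5, $t5, 1 → $t5=37>>1=18
xor $t4, $t5, $t5 → $t4=18^18=0
halt.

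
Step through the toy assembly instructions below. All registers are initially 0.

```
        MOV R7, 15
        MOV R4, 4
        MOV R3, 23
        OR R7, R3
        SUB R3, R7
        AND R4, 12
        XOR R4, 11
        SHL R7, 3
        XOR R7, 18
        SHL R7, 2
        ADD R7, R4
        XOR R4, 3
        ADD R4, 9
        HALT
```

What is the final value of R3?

-8

after MOV R7, 15: R7=15
after MOV R4, 4: R4=4
after MOV R3, 23: R3=23
after OR R7, R3: R7=15|23=31
after SUB R3, R7: R3=23-31=-8
after AND R4, 12: R4=4&12=4
after XOR R4, 11: R4=4^11=15
after SHL R7, 3: R7=31<<3=248
after XOR R7, 18: R7=248^18=234
after SHL R7, 2: R7=234<<2=936
after ADD R7, R4: R7=936+15=951
after XOR R4, 3: R4=15^3=12
after ADD R4, 9: R4=12+9=21
halt.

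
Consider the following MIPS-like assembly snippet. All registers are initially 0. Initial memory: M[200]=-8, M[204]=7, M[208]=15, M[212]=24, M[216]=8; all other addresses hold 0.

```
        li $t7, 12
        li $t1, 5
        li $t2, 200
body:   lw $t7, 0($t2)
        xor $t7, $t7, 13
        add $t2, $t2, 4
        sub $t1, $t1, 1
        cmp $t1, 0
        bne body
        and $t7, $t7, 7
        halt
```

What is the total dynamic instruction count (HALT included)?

35

after li $t7, 12: $t7=12
after li $t1, 5: $t1=5
after li $t2, 200: $t2=200
after lw $t7, 0($t2): $t7=M[200]=-8
after xor $t7, $t7, 13: $t7=(-8)^13=-11
after add $t2, $t2, 4: $t2=200+4=204
after sub $t1, $t1, 1: $t1=5-1=4
cmp $t1, 0  (cmp 4,0)
bne body: taken
after lw $t7, 0($t2): $t7=M[204]=7
after xor $t7, $t7, 13: $t7=7^13=10
after add $t2, $t2, 4: $t2=204+4=208
after sub $t1, $t1, 1: $t1=4-1=3
cmp $t1, 0  (cmp 3,0)
bne body: taken
after lw $t7, 0($t2): $t7=M[208]=15
after xor $t7, $t7, 13: $t7=15^13=2
after add $t2, $t2, 4: $t2=208+4=212
after sub $t1, $t1, 1: $t1=3-1=2
cmp $t1, 0  (cmp 2,0)
bne body: taken
after lw $t7, 0($t2): $t7=M[212]=24
after xor $t7, $t7, 13: $t7=24^13=21
after add $t2, $t2, 4: $t2=212+4=216
after sub $t1, $t1, 1: $t1=2-1=1
cmp $t1, 0  (cmp 1,0)
bne body: taken
after lw $t7, 0($t2): $t7=M[216]=8
after xor $t7, $t7, 13: $t7=8^13=5
after add $t2, $t2, 4: $t2=216+4=220
after sub $t1, $t1, 1: $t1=1-1=0
cmp $t1, 0  (cmp 0,0)
bne body: not taken
after and $t7, $t7, 7: $t7=5&7=5
halt.
Total executed instructions: 35.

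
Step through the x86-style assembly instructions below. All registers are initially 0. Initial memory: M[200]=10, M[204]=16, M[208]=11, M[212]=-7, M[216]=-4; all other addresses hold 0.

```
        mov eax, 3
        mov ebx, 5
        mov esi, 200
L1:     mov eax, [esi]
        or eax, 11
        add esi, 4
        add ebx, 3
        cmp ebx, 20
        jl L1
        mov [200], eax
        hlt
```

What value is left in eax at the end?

after mov eax, 3: eax=3
after mov ebx, 5: ebx=5
after mov esi, 200: esi=200
after mov eax, [esi]: eax=M[200]=10
after or eax, 11: eax=10|11=11
after add esi, 4: esi=200+4=204
after add ebx, 3: ebx=5+3=8
cmp ebx, 20  (cmp 8,20)
jl L1: taken
after mov eax, [esi]: eax=M[204]=16
after or eax, 11: eax=16|11=27
after add esi, 4: esi=204+4=208
after add ebx, 3: ebx=8+3=11
cmp ebx, 20  (cmp 11,20)
jl L1: taken
after mov eax, [esi]: eax=M[208]=11
after or eax, 11: eax=11|11=11
after add esi, 4: esi=208+4=212
after add ebx, 3: ebx=11+3=14
cmp ebx, 20  (cmp 14,20)
jl L1: taken
after mov eax, [esi]: eax=M[212]=-7
after or eax, 11: eax=(-7)|11=-5
after add esi, 4: esi=212+4=216
after add ebx, 3: ebx=14+3=17
cmp ebx, 20  (cmp 17,20)
jl L1: taken
after mov eax, [esi]: eax=M[216]=-4
after or eax, 11: eax=(-4)|11=-1
after add esi, 4: esi=216+4=220
after add ebx, 3: ebx=17+3=20
cmp ebx, 20  (cmp 20,20)
jl L1: not taken
mov [200], eax → M[200]=-1
halt.

-1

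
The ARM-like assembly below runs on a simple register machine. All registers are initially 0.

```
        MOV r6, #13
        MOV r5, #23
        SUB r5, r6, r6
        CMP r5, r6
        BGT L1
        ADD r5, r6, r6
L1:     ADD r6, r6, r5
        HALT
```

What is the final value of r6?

MOV r6, #13 → r6=13
MOV r5, #23 → r5=23
SUB r5, r6, r6 → r5=13-13=0
CMP r5, r6  (cmp 0,13)
BGT L1: not taken
ADD r5, r6, r6 → r5=13+13=26
ADD r6, r6, r5 → r6=13+26=39
halt.

39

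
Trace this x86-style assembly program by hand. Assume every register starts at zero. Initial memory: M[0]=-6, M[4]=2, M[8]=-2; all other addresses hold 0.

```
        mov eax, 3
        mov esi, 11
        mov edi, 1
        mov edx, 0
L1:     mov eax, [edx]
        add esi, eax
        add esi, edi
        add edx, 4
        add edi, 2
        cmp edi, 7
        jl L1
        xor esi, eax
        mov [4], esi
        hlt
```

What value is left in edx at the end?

mov eax, 3 → eax=3
mov esi, 11 → esi=11
mov edi, 1 → edi=1
mov edx, 0 → edx=0
mov eax, [edx] → eax=M[0]=-6
add esi, eax → esi=11+(-6)=5
add esi, edi → esi=5+1=6
add edx, 4 → edx=0+4=4
add edi, 2 → edi=1+2=3
cmp edi, 7  (cmp 3,7)
jl L1: taken
mov eax, [edx] → eax=M[4]=2
add esi, eax → esi=6+2=8
add esi, edi → esi=8+3=11
add edx, 4 → edx=4+4=8
add edi, 2 → edi=3+2=5
cmp edi, 7  (cmp 5,7)
jl L1: taken
mov eax, [edx] → eax=M[8]=-2
add esi, eax → esi=11+(-2)=9
add esi, edi → esi=9+5=14
add edx, 4 → edx=8+4=12
add edi, 2 → edi=5+2=7
cmp edi, 7  (cmp 7,7)
jl L1: not taken
xor esi, eax → esi=14^(-2)=-16
mov [4], esi → M[4]=-16
halt.

12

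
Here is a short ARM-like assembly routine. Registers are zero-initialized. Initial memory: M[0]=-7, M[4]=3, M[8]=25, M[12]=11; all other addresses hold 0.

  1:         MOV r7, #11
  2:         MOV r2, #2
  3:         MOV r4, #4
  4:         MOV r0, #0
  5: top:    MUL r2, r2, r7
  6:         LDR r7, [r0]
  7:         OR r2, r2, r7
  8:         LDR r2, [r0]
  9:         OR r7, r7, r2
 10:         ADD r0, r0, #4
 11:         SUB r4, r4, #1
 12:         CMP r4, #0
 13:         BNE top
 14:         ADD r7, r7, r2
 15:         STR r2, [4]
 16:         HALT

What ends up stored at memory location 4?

11

after MOV r7, #11: r7=11
after MOV r2, #2: r2=2
after MOV r4, #4: r4=4
after MOV r0, #0: r0=0
after MUL r2, r2, r7: r2=2*11=22
after LDR r7, [r0]: r7=M[0]=-7
after OR r2, r2, r7: r2=22|(-7)=-1
after LDR r2, [r0]: r2=M[0]=-7
after OR r7, r7, r2: r7=(-7)|(-7)=-7
after ADD r0, r0, #4: r0=0+4=4
after SUB r4, r4, #1: r4=4-1=3
CMP r4, #0  (cmp 3,0)
BNE top: taken
after MUL r2, r2, r7: r2=(-7)*(-7)=49
after LDR r7, [r0]: r7=M[4]=3
after OR r2, r2, r7: r2=49|3=51
after LDR r2, [r0]: r2=M[4]=3
after OR r7, r7, r2: r7=3|3=3
after ADD r0, r0, #4: r0=4+4=8
after SUB r4, r4, #1: r4=3-1=2
CMP r4, #0  (cmp 2,0)
BNE top: taken
after MUL r2, r2, r7: r2=3*3=9
after LDR r7, [r0]: r7=M[8]=25
after OR r2, r2, r7: r2=9|25=25
after LDR r2, [r0]: r2=M[8]=25
after OR r7, r7, r2: r7=25|25=25
after ADD r0, r0, #4: r0=8+4=12
after SUB r4, r4, #1: r4=2-1=1
CMP r4, #0  (cmp 1,0)
BNE top: taken
after MUL r2, r2, r7: r2=25*25=625
after LDR r7, [r0]: r7=M[12]=11
after OR r2, r2, r7: r2=625|11=635
after LDR r2, [r0]: r2=M[12]=11
after OR r7, r7, r2: r7=11|11=11
after ADD r0, r0, #4: r0=12+4=16
after SUB r4, r4, #1: r4=1-1=0
CMP r4, #0  (cmp 0,0)
BNE top: not taken
after ADD r7, r7, r2: r7=11+11=22
STR r2, [4] → M[4]=11
halt.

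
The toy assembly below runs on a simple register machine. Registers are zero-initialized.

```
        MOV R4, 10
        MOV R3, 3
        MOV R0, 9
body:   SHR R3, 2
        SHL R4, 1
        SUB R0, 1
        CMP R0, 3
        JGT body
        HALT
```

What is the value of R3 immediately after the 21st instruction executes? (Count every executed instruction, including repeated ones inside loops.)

0

R4=10
R3=3
R0=9
R3=3>>2=0
R4=10<<1=20
R0=9-1=8
CMP R0, 3  (cmp 8,3)
JGT body: taken
R3=0>>2=0
R4=20<<1=40
R0=8-1=7
CMP R0, 3  (cmp 7,3)
JGT body: taken
R3=0>>2=0
R4=40<<1=80
R0=7-1=6
CMP R0, 3  (cmp 6,3)
JGT body: taken
R3=0>>2=0
R4=80<<1=160
R0=6-1=5
After step 21: R3 = 0.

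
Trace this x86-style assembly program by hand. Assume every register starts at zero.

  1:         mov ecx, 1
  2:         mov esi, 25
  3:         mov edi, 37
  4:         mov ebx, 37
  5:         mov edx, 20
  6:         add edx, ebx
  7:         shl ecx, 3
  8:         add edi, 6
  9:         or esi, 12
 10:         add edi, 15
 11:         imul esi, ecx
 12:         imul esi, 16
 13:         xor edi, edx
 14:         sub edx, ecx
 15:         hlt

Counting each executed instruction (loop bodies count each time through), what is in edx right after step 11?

ecx=1
esi=25
edi=37
ebx=37
edx=20
edx=20+37=57
ecx=1<<3=8
edi=37+6=43
esi=25|12=29
edi=43+15=58
esi=29*8=232
After step 11: edx = 57.

57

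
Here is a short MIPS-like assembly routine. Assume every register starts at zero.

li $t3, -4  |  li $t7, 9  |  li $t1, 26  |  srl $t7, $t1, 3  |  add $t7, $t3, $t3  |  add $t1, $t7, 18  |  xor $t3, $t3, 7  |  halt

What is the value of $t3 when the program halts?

-5

$t3=-4
$t7=9
$t1=26
$t7=26>>3=3
$t7=(-4)+(-4)=-8
$t1=(-8)+18=10
$t3=(-4)^7=-5
halt.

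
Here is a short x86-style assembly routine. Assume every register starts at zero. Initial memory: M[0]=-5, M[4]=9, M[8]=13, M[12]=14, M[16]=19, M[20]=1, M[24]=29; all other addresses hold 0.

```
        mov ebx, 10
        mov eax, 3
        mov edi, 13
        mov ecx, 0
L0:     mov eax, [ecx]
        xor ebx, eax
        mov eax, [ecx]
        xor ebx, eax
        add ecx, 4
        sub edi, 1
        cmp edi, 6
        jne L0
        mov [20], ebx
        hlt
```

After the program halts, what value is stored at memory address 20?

10

after mov ebx, 10: ebx=10
after mov eax, 3: eax=3
after mov edi, 13: edi=13
after mov ecx, 0: ecx=0
after mov eax, [ecx]: eax=M[0]=-5
after xor ebx, eax: ebx=10^(-5)=-15
after mov eax, [ecx]: eax=M[0]=-5
after xor ebx, eax: ebx=(-15)^(-5)=10
after add ecx, 4: ecx=0+4=4
after sub edi, 1: edi=13-1=12
cmp edi, 6  (cmp 12,6)
jne L0: taken
after mov eax, [ecx]: eax=M[4]=9
after xor ebx, eax: ebx=10^9=3
after mov eax, [ecx]: eax=M[4]=9
after xor ebx, eax: ebx=3^9=10
after add ecx, 4: ecx=4+4=8
after sub edi, 1: edi=12-1=11
cmp edi, 6  (cmp 11,6)
jne L0: taken
after mov eax, [ecx]: eax=M[8]=13
after xor ebx, eax: ebx=10^13=7
after mov eax, [ecx]: eax=M[8]=13
after xor ebx, eax: ebx=7^13=10
after add ecx, 4: ecx=8+4=12
after sub edi, 1: edi=11-1=10
cmp edi, 6  (cmp 10,6)
jne L0: taken
after mov eax, [ecx]: eax=M[12]=14
after xor ebx, eax: ebx=10^14=4
after mov eax, [ecx]: eax=M[12]=14
after xor ebx, eax: ebx=4^14=10
after add ecx, 4: ecx=12+4=16
after sub edi, 1: edi=10-1=9
cmp edi, 6  (cmp 9,6)
jne L0: taken
after mov eax, [ecx]: eax=M[16]=19
after xor ebx, eax: ebx=10^19=25
after mov eax, [ecx]: eax=M[16]=19
after xor ebx, eax: ebx=25^19=10
after add ecx, 4: ecx=16+4=20
after sub edi, 1: edi=9-1=8
cmp edi, 6  (cmp 8,6)
jne L0: taken
after mov eax, [ecx]: eax=M[20]=1
after xor ebx, eax: ebx=10^1=11
after mov eax, [ecx]: eax=M[20]=1
after xor ebx, eax: ebx=11^1=10
after add ecx, 4: ecx=20+4=24
after sub edi, 1: edi=8-1=7
cmp edi, 6  (cmp 7,6)
jne L0: taken
after mov eax, [ecx]: eax=M[24]=29
after xor ebx, eax: ebx=10^29=23
after mov eax, [ecx]: eax=M[24]=29
after xor ebx, eax: ebx=23^29=10
after add ecx, 4: ecx=24+4=28
after sub edi, 1: edi=7-1=6
cmp edi, 6  (cmp 6,6)
jne L0: not taken
mov [20], ebx → M[20]=10
halt.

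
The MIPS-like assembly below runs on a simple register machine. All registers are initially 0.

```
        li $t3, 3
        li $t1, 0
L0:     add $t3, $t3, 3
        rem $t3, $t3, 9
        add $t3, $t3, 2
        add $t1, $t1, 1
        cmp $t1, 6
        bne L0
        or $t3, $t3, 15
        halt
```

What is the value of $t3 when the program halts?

li $t3, 3 → $t3=3
li $t1, 0 → $t1=0
add $t3, $t3, 3 → $t3=3+3=6
rem $t3, $t3, 9 → $t3=6%9=6
add $t3, $t3, 2 → $t3=6+2=8
add $t1, $t1, 1 → $t1=0+1=1
cmp $t1, 6  (cmp 1,6)
bne L0: taken
add $t3, $t3, 3 → $t3=8+3=11
rem $t3, $t3, 9 → $t3=11%9=2
add $t3, $t3, 2 → $t3=2+2=4
add $t1, $t1, 1 → $t1=1+1=2
cmp $t1, 6  (cmp 2,6)
bne L0: taken
add $t3, $t3, 3 → $t3=4+3=7
rem $t3, $t3, 9 → $t3=7%9=7
add $t3, $t3, 2 → $t3=7+2=9
add $t1, $t1, 1 → $t1=2+1=3
cmp $t1, 6  (cmp 3,6)
bne L0: taken
add $t3, $t3, 3 → $t3=9+3=12
rem $t3, $t3, 9 → $t3=12%9=3
add $t3, $t3, 2 → $t3=3+2=5
add $t1, $t1, 1 → $t1=3+1=4
cmp $t1, 6  (cmp 4,6)
bne L0: taken
add $t3, $t3, 3 → $t3=5+3=8
rem $t3, $t3, 9 → $t3=8%9=8
add $t3, $t3, 2 → $t3=8+2=10
add $t1, $t1, 1 → $t1=4+1=5
cmp $t1, 6  (cmp 5,6)
bne L0: taken
add $t3, $t3, 3 → $t3=10+3=13
rem $t3, $t3, 9 → $t3=13%9=4
add $t3, $t3, 2 → $t3=4+2=6
add $t1, $t1, 1 → $t1=5+1=6
cmp $t1, 6  (cmp 6,6)
bne L0: not taken
or $t3, $t3, 15 → $t3=6|15=15
halt.

15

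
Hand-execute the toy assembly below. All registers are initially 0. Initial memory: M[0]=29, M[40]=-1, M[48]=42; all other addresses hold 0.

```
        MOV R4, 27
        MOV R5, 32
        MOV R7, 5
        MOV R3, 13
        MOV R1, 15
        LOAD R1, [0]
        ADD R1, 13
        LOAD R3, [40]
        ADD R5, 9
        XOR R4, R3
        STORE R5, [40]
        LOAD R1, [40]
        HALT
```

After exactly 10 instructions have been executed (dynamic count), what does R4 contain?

-28

MOV R4, 27 → R4=27
MOV R5, 32 → R5=32
MOV R7, 5 → R7=5
MOV R3, 13 → R3=13
MOV R1, 15 → R1=15
LOAD R1, [0] → R1=M[0]=29
ADD R1, 13 → R1=29+13=42
LOAD R3, [40] → R3=M[40]=-1
ADD R5, 9 → R5=32+9=41
XOR R4, R3 → R4=27^(-1)=-28
After step 10: R4 = -28.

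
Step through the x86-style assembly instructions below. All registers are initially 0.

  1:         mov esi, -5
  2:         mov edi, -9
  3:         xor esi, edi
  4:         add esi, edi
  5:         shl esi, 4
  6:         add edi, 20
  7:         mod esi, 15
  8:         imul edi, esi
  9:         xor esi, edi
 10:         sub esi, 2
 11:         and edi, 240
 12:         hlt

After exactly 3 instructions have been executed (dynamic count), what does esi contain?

after mov esi, -5: esi=-5
after mov edi, -9: edi=-9
after xor esi, edi: esi=(-5)^(-9)=12
After step 3: esi = 12.

12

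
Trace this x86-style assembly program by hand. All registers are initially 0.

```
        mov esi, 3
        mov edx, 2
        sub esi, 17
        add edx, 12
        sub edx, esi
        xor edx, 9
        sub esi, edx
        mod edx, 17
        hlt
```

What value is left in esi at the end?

after mov esi, 3: esi=3
after mov edx, 2: edx=2
after sub esi, 17: esi=3-17=-14
after add edx, 12: edx=2+12=14
after sub edx, esi: edx=14-(-14)=28
after xor edx, 9: edx=28^9=21
after sub esi, edx: esi=(-14)-21=-35
after mod edx, 17: edx=21%17=4
halt.

-35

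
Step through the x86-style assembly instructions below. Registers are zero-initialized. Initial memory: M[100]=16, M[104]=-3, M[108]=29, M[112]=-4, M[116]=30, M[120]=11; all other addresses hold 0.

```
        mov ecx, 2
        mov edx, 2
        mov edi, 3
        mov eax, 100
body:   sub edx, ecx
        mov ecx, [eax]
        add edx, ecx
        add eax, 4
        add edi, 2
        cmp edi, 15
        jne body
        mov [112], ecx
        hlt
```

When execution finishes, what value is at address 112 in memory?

11

after mov ecx, 2: ecx=2
after mov edx, 2: edx=2
after mov edi, 3: edi=3
after mov eax, 100: eax=100
after sub edx, ecx: edx=2-2=0
after mov ecx, [eax]: ecx=M[100]=16
after add edx, ecx: edx=0+16=16
after add eax, 4: eax=100+4=104
after add edi, 2: edi=3+2=5
cmp edi, 15  (cmp 5,15)
jne body: taken
after sub edx, ecx: edx=16-16=0
after mov ecx, [eax]: ecx=M[104]=-3
after add edx, ecx: edx=0+(-3)=-3
after add eax, 4: eax=104+4=108
after add edi, 2: edi=5+2=7
cmp edi, 15  (cmp 7,15)
jne body: taken
after sub edx, ecx: edx=(-3)-(-3)=0
after mov ecx, [eax]: ecx=M[108]=29
after add edx, ecx: edx=0+29=29
after add eax, 4: eax=108+4=112
after add edi, 2: edi=7+2=9
cmp edi, 15  (cmp 9,15)
jne body: taken
after sub edx, ecx: edx=29-29=0
after mov ecx, [eax]: ecx=M[112]=-4
after add edx, ecx: edx=0+(-4)=-4
after add eax, 4: eax=112+4=116
after add edi, 2: edi=9+2=11
cmp edi, 15  (cmp 11,15)
jne body: taken
after sub edx, ecx: edx=(-4)-(-4)=0
after mov ecx, [eax]: ecx=M[116]=30
after add edx, ecx: edx=0+30=30
after add eax, 4: eax=116+4=120
after add edi, 2: edi=11+2=13
cmp edi, 15  (cmp 13,15)
jne body: taken
after sub edx, ecx: edx=30-30=0
after mov ecx, [eax]: ecx=M[120]=11
after add edx, ecx: edx=0+11=11
after add eax, 4: eax=120+4=124
after add edi, 2: edi=13+2=15
cmp edi, 15  (cmp 15,15)
jne body: not taken
mov [112], ecx → M[112]=11
halt.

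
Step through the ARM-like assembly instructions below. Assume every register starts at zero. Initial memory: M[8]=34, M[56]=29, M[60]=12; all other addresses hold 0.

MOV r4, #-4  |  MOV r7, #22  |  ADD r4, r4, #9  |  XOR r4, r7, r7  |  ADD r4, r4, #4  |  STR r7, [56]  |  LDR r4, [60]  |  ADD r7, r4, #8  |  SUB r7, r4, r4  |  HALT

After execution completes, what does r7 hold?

MOV r4, #-4 → r4=-4
MOV r7, #22 → r7=22
ADD r4, r4, #9 → r4=(-4)+9=5
XOR r4, r7, r7 → r4=22^22=0
ADD r4, r4, #4 → r4=0+4=4
STR r7, [56] → M[56]=22
LDR r4, [60] → r4=M[60]=12
ADD r7, r4, #8 → r7=12+8=20
SUB r7, r4, r4 → r7=12-12=0
halt.

0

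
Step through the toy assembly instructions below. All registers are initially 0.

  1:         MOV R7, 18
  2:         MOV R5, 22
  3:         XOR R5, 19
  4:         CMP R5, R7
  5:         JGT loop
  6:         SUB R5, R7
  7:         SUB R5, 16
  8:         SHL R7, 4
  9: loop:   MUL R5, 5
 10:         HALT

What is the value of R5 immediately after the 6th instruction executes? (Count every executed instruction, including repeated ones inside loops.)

R7=18
R5=22
R5=22^19=5
CMP R5, R7  (cmp 5,18)
JGT loop: not taken
R5=5-18=-13
After step 6: R5 = -13.

-13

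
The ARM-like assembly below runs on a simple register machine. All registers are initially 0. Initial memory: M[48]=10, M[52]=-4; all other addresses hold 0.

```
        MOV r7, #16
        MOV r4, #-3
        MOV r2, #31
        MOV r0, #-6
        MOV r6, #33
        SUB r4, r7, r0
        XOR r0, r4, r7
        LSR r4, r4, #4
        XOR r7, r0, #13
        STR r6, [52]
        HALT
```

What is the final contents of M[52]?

r7=16
r4=-3
r2=31
r0=-6
r6=33
r4=16-(-6)=22
r0=22^16=6
r4=22>>4=1
r7=6^13=11
STR r6, [52] → M[52]=33
halt.

33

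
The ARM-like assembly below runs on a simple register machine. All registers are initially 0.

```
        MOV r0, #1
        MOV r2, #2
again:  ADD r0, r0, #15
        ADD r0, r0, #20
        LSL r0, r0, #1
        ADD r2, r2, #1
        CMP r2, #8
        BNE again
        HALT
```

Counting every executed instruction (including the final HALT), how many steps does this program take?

MOV r0, #1 → r0=1
MOV r2, #2 → r2=2
ADD r0, r0, #15 → r0=1+15=16
ADD r0, r0, #20 → r0=16+20=36
LSL r0, r0, #1 → r0=36<<1=72
ADD r2, r2, #1 → r2=2+1=3
CMP r2, #8  (cmp 3,8)
BNE again: taken
ADD r0, r0, #15 → r0=72+15=87
ADD r0, r0, #20 → r0=87+20=107
LSL r0, r0, #1 → r0=107<<1=214
ADD r2, r2, #1 → r2=3+1=4
CMP r2, #8  (cmp 4,8)
BNE again: taken
ADD r0, r0, #15 → r0=214+15=229
ADD r0, r0, #20 → r0=229+20=249
LSL r0, r0, #1 → r0=249<<1=498
ADD r2, r2, #1 → r2=4+1=5
CMP r2, #8  (cmp 5,8)
BNE again: taken
ADD r0, r0, #15 → r0=498+15=513
ADD r0, r0, #20 → r0=513+20=533
LSL r0, r0, #1 → r0=533<<1=1066
ADD r2, r2, #1 → r2=5+1=6
CMP r2, #8  (cmp 6,8)
BNE again: taken
ADD r0, r0, #15 → r0=1066+15=1081
ADD r0, r0, #20 → r0=1081+20=1101
LSL r0, r0, #1 → r0=1101<<1=2202
ADD r2, r2, #1 → r2=6+1=7
CMP r2, #8  (cmp 7,8)
BNE again: taken
ADD r0, r0, #15 → r0=2202+15=2217
ADD r0, r0, #20 → r0=2217+20=2237
LSL r0, r0, #1 → r0=2237<<1=4474
ADD r2, r2, #1 → r2=7+1=8
CMP r2, #8  (cmp 8,8)
BNE again: not taken
halt.
Total executed instructions: 39.

39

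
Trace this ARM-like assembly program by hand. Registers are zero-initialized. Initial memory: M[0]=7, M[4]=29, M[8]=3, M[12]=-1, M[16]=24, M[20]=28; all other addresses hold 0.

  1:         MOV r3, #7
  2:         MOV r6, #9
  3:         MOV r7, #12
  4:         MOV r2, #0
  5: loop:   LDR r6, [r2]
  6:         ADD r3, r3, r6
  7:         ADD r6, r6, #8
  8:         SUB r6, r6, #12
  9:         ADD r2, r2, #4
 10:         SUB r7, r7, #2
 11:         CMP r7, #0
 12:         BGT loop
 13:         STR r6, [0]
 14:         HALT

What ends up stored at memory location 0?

r3=7
r6=9
r7=12
r2=0
r6=M[0]=7
r3=7+7=14
r6=7+8=15
r6=15-12=3
r2=0+4=4
r7=12-2=10
CMP r7, #0  (cmp 10,0)
BGT loop: taken
r6=M[4]=29
r3=14+29=43
r6=29+8=37
r6=37-12=25
r2=4+4=8
r7=10-2=8
CMP r7, #0  (cmp 8,0)
BGT loop: taken
r6=M[8]=3
r3=43+3=46
r6=3+8=11
r6=11-12=-1
r2=8+4=12
r7=8-2=6
CMP r7, #0  (cmp 6,0)
BGT loop: taken
r6=M[12]=-1
r3=46+(-1)=45
r6=(-1)+8=7
r6=7-12=-5
r2=12+4=16
r7=6-2=4
CMP r7, #0  (cmp 4,0)
BGT loop: taken
r6=M[16]=24
r3=45+24=69
r6=24+8=32
r6=32-12=20
r2=16+4=20
r7=4-2=2
CMP r7, #0  (cmp 2,0)
BGT loop: taken
r6=M[20]=28
r3=69+28=97
r6=28+8=36
r6=36-12=24
r2=20+4=24
r7=2-2=0
CMP r7, #0  (cmp 0,0)
BGT loop: not taken
STR r6, [0] → M[0]=24
halt.

24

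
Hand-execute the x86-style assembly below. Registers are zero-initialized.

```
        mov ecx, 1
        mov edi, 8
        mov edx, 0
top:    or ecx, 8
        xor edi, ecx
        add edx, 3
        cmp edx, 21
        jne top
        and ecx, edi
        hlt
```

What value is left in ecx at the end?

1

after mov ecx, 1: ecx=1
after mov edi, 8: edi=8
after mov edx, 0: edx=0
after or ecx, 8: ecx=1|8=9
after xor edi, ecx: edi=8^9=1
after add edx, 3: edx=0+3=3
cmp edx, 21  (cmp 3,21)
jne top: taken
after or ecx, 8: ecx=9|8=9
after xor edi, ecx: edi=1^9=8
after add edx, 3: edx=3+3=6
cmp edx, 21  (cmp 6,21)
jne top: taken
after or ecx, 8: ecx=9|8=9
after xor edi, ecx: edi=8^9=1
after add edx, 3: edx=6+3=9
cmp edx, 21  (cmp 9,21)
jne top: taken
after or ecx, 8: ecx=9|8=9
after xor edi, ecx: edi=1^9=8
after add edx, 3: edx=9+3=12
cmp edx, 21  (cmp 12,21)
jne top: taken
after or ecx, 8: ecx=9|8=9
after xor edi, ecx: edi=8^9=1
after add edx, 3: edx=12+3=15
cmp edx, 21  (cmp 15,21)
jne top: taken
after or ecx, 8: ecx=9|8=9
after xor edi, ecx: edi=1^9=8
after add edx, 3: edx=15+3=18
cmp edx, 21  (cmp 18,21)
jne top: taken
after or ecx, 8: ecx=9|8=9
after xor edi, ecx: edi=8^9=1
after add edx, 3: edx=18+3=21
cmp edx, 21  (cmp 21,21)
jne top: not taken
after and ecx, edi: ecx=9&1=1
halt.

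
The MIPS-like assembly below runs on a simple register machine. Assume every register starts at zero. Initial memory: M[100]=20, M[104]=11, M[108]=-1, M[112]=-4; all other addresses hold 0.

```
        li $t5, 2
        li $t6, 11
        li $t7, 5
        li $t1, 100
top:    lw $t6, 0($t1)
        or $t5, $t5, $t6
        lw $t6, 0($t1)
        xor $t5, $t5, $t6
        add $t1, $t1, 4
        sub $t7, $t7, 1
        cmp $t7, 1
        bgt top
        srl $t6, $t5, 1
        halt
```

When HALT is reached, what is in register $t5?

0

after li $t5, 2: $t5=2
after li $t6, 11: $t6=11
after li $t7, 5: $t7=5
after li $t1, 100: $t1=100
after lw $t6, 0($t1): $t6=M[100]=20
after or $t5, $t5, $t6: $t5=2|20=22
after lw $t6, 0($t1): $t6=M[100]=20
after xor $t5, $t5, $t6: $t5=22^20=2
after add $t1, $t1, 4: $t1=100+4=104
after sub $t7, $t7, 1: $t7=5-1=4
cmp $t7, 1  (cmp 4,1)
bgt top: taken
after lw $t6, 0($t1): $t6=M[104]=11
after or $t5, $t5, $t6: $t5=2|11=11
after lw $t6, 0($t1): $t6=M[104]=11
after xor $t5, $t5, $t6: $t5=11^11=0
after add $t1, $t1, 4: $t1=104+4=108
after sub $t7, $t7, 1: $t7=4-1=3
cmp $t7, 1  (cmp 3,1)
bgt top: taken
after lw $t6, 0($t1): $t6=M[108]=-1
after or $t5, $t5, $t6: $t5=0|(-1)=-1
after lw $t6, 0($t1): $t6=M[108]=-1
after xor $t5, $t5, $t6: $t5=(-1)^(-1)=0
after add $t1, $t1, 4: $t1=108+4=112
after sub $t7, $t7, 1: $t7=3-1=2
cmp $t7, 1  (cmp 2,1)
bgt top: taken
after lw $t6, 0($t1): $t6=M[112]=-4
after or $t5, $t5, $t6: $t5=0|(-4)=-4
after lw $t6, 0($t1): $t6=M[112]=-4
after xor $t5, $t5, $t6: $t5=(-4)^(-4)=0
after add $t1, $t1, 4: $t1=112+4=116
after sub $t7, $t7, 1: $t7=2-1=1
cmp $t7, 1  (cmp 1,1)
bgt top: not taken
after srl $t6, $t5, 1: $t6=0>>1=0
halt.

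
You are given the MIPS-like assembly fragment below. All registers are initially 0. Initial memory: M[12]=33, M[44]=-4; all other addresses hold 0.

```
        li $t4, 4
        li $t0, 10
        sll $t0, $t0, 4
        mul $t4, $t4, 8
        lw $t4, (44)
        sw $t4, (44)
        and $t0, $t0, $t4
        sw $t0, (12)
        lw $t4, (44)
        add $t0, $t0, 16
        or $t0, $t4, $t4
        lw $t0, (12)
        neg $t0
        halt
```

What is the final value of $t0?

li $t4, 4 → $t4=4
li $t0, 10 → $t0=10
sll $t0, $t0, 4 → $t0=10<<4=160
mul $t4, $t4, 8 → $t4=4*8=32
lw $t4, (44) → $t4=M[44]=-4
sw $t4, (44) → M[44]=-4
and $t0, $t0, $t4 → $t0=160&(-4)=160
sw $t0, (12) → M[12]=160
lw $t4, (44) → $t4=M[44]=-4
add $t0, $t0, 16 → $t0=160+16=176
or $t0, $t4, $t4 → $t0=(-4)|(-4)=-4
lw $t0, (12) → $t0=M[12]=160
neg $t0 → $t0=-(160)=-160
halt.

-160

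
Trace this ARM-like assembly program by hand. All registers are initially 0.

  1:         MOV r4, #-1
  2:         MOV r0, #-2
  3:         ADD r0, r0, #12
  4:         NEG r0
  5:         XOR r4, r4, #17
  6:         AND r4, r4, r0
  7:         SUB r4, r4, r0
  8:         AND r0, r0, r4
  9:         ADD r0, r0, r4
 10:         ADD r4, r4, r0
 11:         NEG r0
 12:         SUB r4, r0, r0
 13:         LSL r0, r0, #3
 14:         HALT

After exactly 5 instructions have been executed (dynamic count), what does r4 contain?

-18

MOV r4, #-1 → r4=-1
MOV r0, #-2 → r0=-2
ADD r0, r0, #12 → r0=(-2)+12=10
NEG r0 → r0=-(10)=-10
XOR r4, r4, #17 → r4=(-1)^17=-18
After step 5: r4 = -18.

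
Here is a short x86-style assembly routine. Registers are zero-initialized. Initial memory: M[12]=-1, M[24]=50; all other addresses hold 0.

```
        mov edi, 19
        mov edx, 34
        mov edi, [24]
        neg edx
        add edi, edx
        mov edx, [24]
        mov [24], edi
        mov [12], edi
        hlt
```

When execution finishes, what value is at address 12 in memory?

16

mov edi, 19 → edi=19
mov edx, 34 → edx=34
mov edi, [24] → edi=M[24]=50
neg edx → edx=-(34)=-34
add edi, edx → edi=50+(-34)=16
mov edx, [24] → edx=M[24]=50
mov [24], edi → M[24]=16
mov [12], edi → M[12]=16
halt.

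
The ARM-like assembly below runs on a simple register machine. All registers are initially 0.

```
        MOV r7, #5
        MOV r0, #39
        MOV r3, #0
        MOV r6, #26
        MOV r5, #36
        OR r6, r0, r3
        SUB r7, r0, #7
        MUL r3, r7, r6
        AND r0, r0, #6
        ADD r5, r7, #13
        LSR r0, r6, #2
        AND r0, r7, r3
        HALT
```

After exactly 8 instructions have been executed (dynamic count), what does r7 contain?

MOV r7, #5 → r7=5
MOV r0, #39 → r0=39
MOV r3, #0 → r3=0
MOV r6, #26 → r6=26
MOV r5, #36 → r5=36
OR r6, r0, r3 → r6=39|0=39
SUB r7, r0, #7 → r7=39-7=32
MUL r3, r7, r6 → r3=32*39=1248
After step 8: r7 = 32.

32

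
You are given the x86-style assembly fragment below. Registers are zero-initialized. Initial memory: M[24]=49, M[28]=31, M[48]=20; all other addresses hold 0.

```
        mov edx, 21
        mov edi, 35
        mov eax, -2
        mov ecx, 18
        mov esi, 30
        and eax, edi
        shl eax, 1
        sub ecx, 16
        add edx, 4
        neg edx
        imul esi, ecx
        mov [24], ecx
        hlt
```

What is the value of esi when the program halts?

60

after mov edx, 21: edx=21
after mov edi, 35: edi=35
after mov eax, -2: eax=-2
after mov ecx, 18: ecx=18
after mov esi, 30: esi=30
after and eax, edi: eax=(-2)&35=34
after shl eax, 1: eax=34<<1=68
after sub ecx, 16: ecx=18-16=2
after add edx, 4: edx=21+4=25
after neg edx: edx=-(25)=-25
after imul esi, ecx: esi=30*2=60
mov [24], ecx → M[24]=2
halt.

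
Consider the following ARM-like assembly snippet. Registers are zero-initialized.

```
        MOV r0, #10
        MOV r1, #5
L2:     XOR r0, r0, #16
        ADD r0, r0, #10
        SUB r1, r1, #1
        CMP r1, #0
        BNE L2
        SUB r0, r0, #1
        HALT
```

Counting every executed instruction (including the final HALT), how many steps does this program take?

29

after MOV r0, #10: r0=10
after MOV r1, #5: r1=5
after XOR r0, r0, #16: r0=10^16=26
after ADD r0, r0, #10: r0=26+10=36
after SUB r1, r1, #1: r1=5-1=4
CMP r1, #0  (cmp 4,0)
BNE L2: taken
after XOR r0, r0, #16: r0=36^16=52
after ADD r0, r0, #10: r0=52+10=62
after SUB r1, r1, #1: r1=4-1=3
CMP r1, #0  (cmp 3,0)
BNE L2: taken
after XOR r0, r0, #16: r0=62^16=46
after ADD r0, r0, #10: r0=46+10=56
after SUB r1, r1, #1: r1=3-1=2
CMP r1, #0  (cmp 2,0)
BNE L2: taken
after XOR r0, r0, #16: r0=56^16=40
after ADD r0, r0, #10: r0=40+10=50
after SUB r1, r1, #1: r1=2-1=1
CMP r1, #0  (cmp 1,0)
BNE L2: taken
after XOR r0, r0, #16: r0=50^16=34
after ADD r0, r0, #10: r0=34+10=44
after SUB r1, r1, #1: r1=1-1=0
CMP r1, #0  (cmp 0,0)
BNE L2: not taken
after SUB r0, r0, #1: r0=44-1=43
halt.
Total executed instructions: 29.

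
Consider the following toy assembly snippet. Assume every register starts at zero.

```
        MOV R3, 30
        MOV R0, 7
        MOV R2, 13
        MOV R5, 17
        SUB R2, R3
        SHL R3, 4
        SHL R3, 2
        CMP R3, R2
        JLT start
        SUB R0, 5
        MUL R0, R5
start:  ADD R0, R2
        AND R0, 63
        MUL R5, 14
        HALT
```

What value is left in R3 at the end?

1920

MOV R3, 30 → R3=30
MOV R0, 7 → R0=7
MOV R2, 13 → R2=13
MOV R5, 17 → R5=17
SUB R2, R3 → R2=13-30=-17
SHL R3, 4 → R3=30<<4=480
SHL R3, 2 → R3=480<<2=1920
CMP R3, R2  (cmp 1920,-17)
JLT start: not taken
SUB R0, 5 → R0=7-5=2
MUL R0, R5 → R0=2*17=34
ADD R0, R2 → R0=34+(-17)=17
AND R0, 63 → R0=17&63=17
MUL R5, 14 → R5=17*14=238
halt.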